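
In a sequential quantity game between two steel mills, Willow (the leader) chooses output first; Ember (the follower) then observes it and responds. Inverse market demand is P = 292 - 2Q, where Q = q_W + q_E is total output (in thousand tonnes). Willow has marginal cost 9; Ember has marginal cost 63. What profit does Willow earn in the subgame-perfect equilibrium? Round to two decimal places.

7098.06

The follower Ember best-responds to any q_W: π_E = (292 - 2Q)q_E - 63q_E.
∂π_E/∂q_E = 229 - 2q_W - 4q_E = 0 gives the reaction function q_E = (229 - 2q_W)/4.
The leader anticipates this reaction. Substituting into P = 292 - 2Q gives P = 355/2 - q_W, so π_W = (355/2 - q_W)q_W - 9q_W.
Leader FOC: 337/2 - 2q_W = 0, so q_W = 337/4.
Then q_E = (229 - 2·(337/4))/4 = 121/8.
Price P = 292 - 2·(795/8) = 373/4.
Willow's profit: (373/4 - 9)·(337/4) = 7098.0625.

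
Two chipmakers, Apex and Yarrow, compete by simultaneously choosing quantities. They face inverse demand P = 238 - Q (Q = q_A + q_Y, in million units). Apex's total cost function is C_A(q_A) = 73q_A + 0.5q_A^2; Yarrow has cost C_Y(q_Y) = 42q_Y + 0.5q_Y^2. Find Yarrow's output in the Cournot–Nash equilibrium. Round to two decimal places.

52.88

Apex's profit: π_A = (238 - Q)q_A - (73q_A + (1/2)q_A²). Setting ∂π_A/∂q_A = 0: 165 - 3q_A - (q_Y) = 0.
Yarrow's first-order condition: 196 - 3q_Y - (q_A) = 0.
So q_A = (165 - q_Y)/3 and q_Y = (196 - q_A)/3.
Substituting one into the other gives q_A = 299/8 and q_Y = 423/8.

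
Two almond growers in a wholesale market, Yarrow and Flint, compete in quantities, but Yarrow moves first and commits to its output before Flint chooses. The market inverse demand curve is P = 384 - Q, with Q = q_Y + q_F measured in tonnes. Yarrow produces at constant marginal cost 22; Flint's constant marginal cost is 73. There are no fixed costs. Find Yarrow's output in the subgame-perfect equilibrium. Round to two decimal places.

206.50

Solve by backward induction. Given q_Y, the follower Flint maximises π_F = (384 - q_Y - q_F)q_F - 73q_F.
∂π_F/∂q_F = 311 - q_Y - 2q_F = 0 gives the reaction function q_F = (311 - q_Y)/2.
Yarrow substitutes q_F(q_Y) into its own profit: π_Y = q_Y(384 - q_Y - (311 - q_Y)/2) - 22q_Y = (457/2 - (1/2)q_Y)q_Y - 22q_Y.
Maximising: ∂π_Y/∂q_Y = 413/2 - q_Y = 0, giving q_Y = 413/2.
Then q_F = (311 - 413/2)/2 = 209/4.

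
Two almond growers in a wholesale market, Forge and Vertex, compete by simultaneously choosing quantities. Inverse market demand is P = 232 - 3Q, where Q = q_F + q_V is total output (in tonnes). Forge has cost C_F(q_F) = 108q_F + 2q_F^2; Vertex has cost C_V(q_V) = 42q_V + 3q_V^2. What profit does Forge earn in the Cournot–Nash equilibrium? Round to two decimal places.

341.99

Forge's profit: π_F = (232 - 3Q)q_F - (108q_F + 2q_F²). Setting ∂π_F/∂q_F = 0: 124 - 10q_F - 3(q_V) = 0.
Vertex's first-order condition: 190 - 12q_V - 3(q_F) = 0.
So q_F = (124 - 3q_V)/10 and q_V = (190 - 3q_F)/12.
Substituting one into the other gives q_F = 306/37 and q_V = 1528/111.
Price P = 232 - 3·22.0360 = 165.8919.
Forge's profit: 165.8919·(306/37) - 108·(306/37) - 2(306/37)² = 341.9869.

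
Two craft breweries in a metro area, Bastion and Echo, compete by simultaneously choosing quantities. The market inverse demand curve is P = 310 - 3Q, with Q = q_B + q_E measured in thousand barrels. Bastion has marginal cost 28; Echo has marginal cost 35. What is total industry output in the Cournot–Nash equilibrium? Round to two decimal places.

Bastion's profit: π_B = (310 - 3Q)q_B - (28q_B). Setting ∂π_B/∂q_B = 0: 282 - 6q_B - 3(q_E) = 0.
Echo's first-order condition: 275 - 6q_E - 3(q_B) = 0.
Rearranging gives the reaction functions q_B = (282 - 3q_E)/6 and q_E = (275 - 3q_B)/6.
Solving the pair: q_B = 289/9, q_E = 268/9.
Total output Q = 289/9 + 268/9 = 557/9.

61.89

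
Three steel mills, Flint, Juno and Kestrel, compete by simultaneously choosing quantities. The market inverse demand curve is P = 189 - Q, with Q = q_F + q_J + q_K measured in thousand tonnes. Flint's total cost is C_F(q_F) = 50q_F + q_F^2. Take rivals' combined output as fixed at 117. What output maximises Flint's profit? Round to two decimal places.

With rivals' combined output fixed at 117, Flint's profit is π_F = (189 - 117 - q_F)q_F - (50q_F + q_F²) = (72 - q_F)q_F - (50q_F + q_F²).
∂π_F/∂q_F = 22 - 4q_F = 0, so q_F = 11/2.

5.50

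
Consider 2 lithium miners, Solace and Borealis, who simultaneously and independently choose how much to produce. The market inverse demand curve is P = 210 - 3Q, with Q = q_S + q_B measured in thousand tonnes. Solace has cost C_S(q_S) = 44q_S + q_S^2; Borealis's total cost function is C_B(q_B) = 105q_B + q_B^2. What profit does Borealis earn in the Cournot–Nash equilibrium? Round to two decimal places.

154.66

Solace's profit: π_S = (210 - 3Q)q_S - (44q_S + q_S²). Setting ∂π_S/∂q_S = 0: 166 - 8q_S - 3(q_B) = 0.
Borealis's profit: π_B = (210 - 3Q)q_B - (105q_B + q_B²). Setting ∂π_B/∂q_B = 0: 105 - 8q_B - 3(q_S) = 0.
Rearranging gives the reaction functions q_S = (166 - 3q_B)/8 and q_B = (105 - 3q_S)/8.
Solving the pair: q_S = 1013/55, q_B = 342/55.
Price P = 210 - 3·(271/11) = 1497/11.
Borealis's profit: (1497/11)·(342/55) - 105·(342/55) - (342/55)² = 154.6631.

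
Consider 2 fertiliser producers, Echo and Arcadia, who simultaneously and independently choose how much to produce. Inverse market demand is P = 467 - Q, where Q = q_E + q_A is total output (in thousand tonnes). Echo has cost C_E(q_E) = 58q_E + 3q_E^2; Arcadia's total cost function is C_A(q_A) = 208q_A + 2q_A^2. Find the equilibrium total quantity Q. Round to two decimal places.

82.09

Echo's profit: π_E = (467 - Q)q_E - (58q_E + 3q_E²). Setting ∂π_E/∂q_E = 0: 409 - 8q_E - (q_A) = 0.
Arcadia's profit: π_A = (467 - Q)q_A - (208q_A + 2q_A²). Setting ∂π_A/∂q_A = 0: 259 - 6q_A - (q_E) = 0.
Rearranging gives the reaction functions q_E = (409 - q_A)/8 and q_A = (259 - q_E)/6.
Substituting one into the other gives q_E = 46.7021 and q_A = 1663/47.
Total output Q = 46.7021 + 1663/47 = 82.0851.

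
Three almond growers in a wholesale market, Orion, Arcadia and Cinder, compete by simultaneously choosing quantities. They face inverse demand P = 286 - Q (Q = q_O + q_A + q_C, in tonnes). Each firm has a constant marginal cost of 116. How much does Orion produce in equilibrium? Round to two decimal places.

42.50

A representative firm's profit is π_i = q_i(286 - Q) - 116q_i.
First-order condition (treating rivals' output as given): 170 - 2q_i - Σ_{j≠i} q_j = 0.
By symmetry each firm produces the same amount; substituting Σ_{j≠i} q_j = 2q_i yields q_i = 170/4 = 85/2.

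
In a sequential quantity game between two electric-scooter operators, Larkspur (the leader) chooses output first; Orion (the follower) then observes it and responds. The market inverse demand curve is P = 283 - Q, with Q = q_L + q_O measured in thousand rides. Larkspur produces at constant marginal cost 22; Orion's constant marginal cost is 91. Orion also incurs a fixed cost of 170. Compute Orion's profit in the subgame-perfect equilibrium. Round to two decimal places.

Solve by backward induction. Given q_L, the follower Orion maximises π_O = (283 - q_L - q_O)q_O - 91q_O.
∂π_O/∂q_O = 192 - q_L - 2q_O = 0 gives the reaction function q_O = (192 - q_L)/2.
Larkspur substitutes q_O(q_L) into its own profit: π_L = q_L(283 - q_L - (192 - q_L)/2) - 22q_L = (187 - (1/2)q_L)q_L - 22q_L.
The leader's first-order condition 165 - q_L = 0 yields q_L = 165.
Then q_O = (192 - 165)/2 = 27/2.
Price P = 283 - 357/2 = 209/2.
Orion's profit: (209/2 - 91)·(27/2) - 170 = 49/4.

12.25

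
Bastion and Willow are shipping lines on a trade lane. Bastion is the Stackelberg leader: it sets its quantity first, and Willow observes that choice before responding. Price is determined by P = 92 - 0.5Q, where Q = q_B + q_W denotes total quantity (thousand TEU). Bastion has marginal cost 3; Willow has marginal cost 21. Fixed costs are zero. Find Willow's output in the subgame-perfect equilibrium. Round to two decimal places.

17.50

The follower Willow best-responds to any q_B: π_W = (92 - 0.5Q)q_W - 21q_W.
Follower FOC: 71 - (1/2)q_B - q_W = 0, so q_W(q_B) = (71 - (1/2)q_B).
The leader anticipates this reaction. Substituting into P = 92 - 0.5Q gives P = 113/2 - (1/4)q_B, so π_B = (113/2 - (1/4)q_B)q_B - 3q_B.
The leader's first-order condition 107/2 - (1/2)q_B = 0 yields q_B = 107.
Then q_W = (71 - (1/2)·107) = 35/2.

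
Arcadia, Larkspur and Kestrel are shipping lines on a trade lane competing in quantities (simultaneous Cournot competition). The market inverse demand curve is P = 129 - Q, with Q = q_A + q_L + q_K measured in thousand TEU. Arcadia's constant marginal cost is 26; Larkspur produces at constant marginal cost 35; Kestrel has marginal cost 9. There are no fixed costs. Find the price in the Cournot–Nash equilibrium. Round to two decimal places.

Arcadia's profit: π_A = (129 - Q)q_A - (26q_A). Setting ∂π_A/∂q_A = 0: 103 - 2q_A - (q_L + q_K) = 0.
Larkspur's profit: π_L = (129 - Q)q_L - (35q_L). Setting ∂π_L/∂q_L = 0: 94 - 2q_L - (q_A + q_K) = 0.
Kestrel's first-order condition: 120 - 2q_K - (q_A + q_L) = 0.
Summing all 3 equations gives 317 − 4Q = 0, hence Q = 317/4.
Back-substituting: q_A = (103 − 317/4) = 95/4, q_L = (94 − 317/4) = 59/4, q_K = (120 − 317/4) = 163/4.
Total output Q = 317/4, so price P = 129 - 317/4 = 199/4.

49.75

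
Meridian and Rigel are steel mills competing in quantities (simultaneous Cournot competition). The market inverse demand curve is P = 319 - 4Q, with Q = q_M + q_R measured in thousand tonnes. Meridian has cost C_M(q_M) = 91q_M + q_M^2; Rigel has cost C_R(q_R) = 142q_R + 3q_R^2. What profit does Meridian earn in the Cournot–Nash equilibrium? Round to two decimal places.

Meridian's profit: π_M = (319 - 4Q)q_M - (91q_M + q_M²). Setting ∂π_M/∂q_M = 0: 228 - 10q_M - 4(q_R) = 0.
Rigel's first-order condition: 177 - 14q_R - 4(q_M) = 0.
Best responses: q_M = (228 - 4q_R)/10, q_R = (177 - 4q_M)/14.
Solving the pair: q_M = 621/31, q_R = 429/62.
Price P = 319 - 4·(1671/62) = 211.1935.
Meridian's profit: 211.1935·(621/31) - 91·(621/31) - (621/31)² = 2006.4568.

2006.46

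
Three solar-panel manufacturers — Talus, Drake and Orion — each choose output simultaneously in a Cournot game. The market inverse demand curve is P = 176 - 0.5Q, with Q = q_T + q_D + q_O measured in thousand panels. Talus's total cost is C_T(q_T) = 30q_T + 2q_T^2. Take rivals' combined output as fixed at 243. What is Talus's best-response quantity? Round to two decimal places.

With rivals' combined output fixed at 243, Talus's profit is π_T = (176 - (1/2)·243 - (1/2)q_T)q_T - (30q_T + 2q_T²) = (109/2 - (1/2)q_T)q_T - (30q_T + 2q_T²).
∂π_T/∂q_T = 49/2 - 5q_T = 0, so q_T = 49/10.

4.90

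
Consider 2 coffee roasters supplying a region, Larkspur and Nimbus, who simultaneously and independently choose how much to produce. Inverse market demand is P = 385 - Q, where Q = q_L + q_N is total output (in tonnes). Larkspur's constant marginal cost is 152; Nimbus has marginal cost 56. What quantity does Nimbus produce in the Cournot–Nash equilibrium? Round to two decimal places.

141.67

Larkspur's profit: π_L = (385 - Q)q_L - (152q_L). Setting ∂π_L/∂q_L = 0: 233 - 2q_L - (q_N) = 0.
Nimbus's profit: π_N = (385 - Q)q_N - (56q_N). Setting ∂π_N/∂q_N = 0: 329 - 2q_N - (q_L) = 0.
So q_L = (233 - q_N)/2 and q_N = (329 - q_L)/2.
Substituting one into the other gives q_L = 137/3 and q_N = 425/3.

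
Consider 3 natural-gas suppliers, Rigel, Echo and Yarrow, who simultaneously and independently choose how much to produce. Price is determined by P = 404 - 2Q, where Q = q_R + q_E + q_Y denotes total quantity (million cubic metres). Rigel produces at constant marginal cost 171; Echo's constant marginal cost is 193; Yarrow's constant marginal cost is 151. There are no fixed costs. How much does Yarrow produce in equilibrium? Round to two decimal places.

39.38

Rigel's profit: π_R = (404 - 2Q)q_R - (171q_R). Setting ∂π_R/∂q_R = 0: 233 - 4q_R - 2(q_E + q_Y) = 0.
Echo's profit: π_E = (404 - 2Q)q_E - (193q_E). Setting ∂π_E/∂q_E = 0: 211 - 4q_E - 2(q_R + q_Y) = 0.
Yarrow's profit: π_Y = (404 - 2Q)q_Y - (151q_Y). Setting ∂π_Y/∂q_Y = 0: 253 - 4q_Y - 2(q_R + q_E) = 0.
Adding the 3 first-order conditions: 697 − 8Q = 0, so Q = 697/8.
Back-substituting: q_R = (233 − 697/4)/2 = 235/8, q_E = (211 − 697/4)/2 = 147/8, q_Y = (253 − 697/4)/2 = 315/8.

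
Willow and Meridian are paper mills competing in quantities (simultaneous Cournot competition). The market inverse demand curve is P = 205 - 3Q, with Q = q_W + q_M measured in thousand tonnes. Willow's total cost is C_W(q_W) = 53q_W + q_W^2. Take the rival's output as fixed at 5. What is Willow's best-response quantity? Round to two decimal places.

17.13

With the rival's output fixed at 5, Willow's profit is π_W = (205 - 3·5 - 3q_W)q_W - (53q_W + q_W²) = (190 - 3q_W)q_W - (53q_W + q_W²).
∂π_W/∂q_W = 137 - 8q_W = 0, so q_W = 137/8.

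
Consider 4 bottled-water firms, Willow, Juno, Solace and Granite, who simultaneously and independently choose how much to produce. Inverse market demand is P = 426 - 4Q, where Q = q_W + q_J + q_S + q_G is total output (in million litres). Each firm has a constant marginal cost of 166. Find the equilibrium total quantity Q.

52

A representative firm's profit is π_i = q_i(426 - 4Q) - 166q_i.
Setting ∂π_i/∂q_i = 0 with rivals' quantities fixed: 260 - 8q_i - 4·Σ_{j≠i} q_j = 0.
With identical firms every q_j equals q_i, so Σ_{j≠i} q_j = 3q_i and 260 = 20q_i, giving q_i = 13.
Total output Q = 13 + 13 + 13 + 13 = 52.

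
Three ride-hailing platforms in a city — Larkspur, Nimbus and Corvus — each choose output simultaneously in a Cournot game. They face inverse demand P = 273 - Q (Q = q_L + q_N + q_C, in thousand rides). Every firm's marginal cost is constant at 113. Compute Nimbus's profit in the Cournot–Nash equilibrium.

1600

A representative firm's profit is π_i = q_i(273 - Q) - 113q_i.
Setting ∂π_i/∂q_i = 0 with rivals' quantities fixed: 160 - 2q_i - Σ_{j≠i} q_j = 0.
With identical firms every q_j equals q_i, so Σ_{j≠i} q_j = 2q_i and 160 = 4q_i, giving q_i = 40.
Price P = 273 - 120 = 153.
Nimbus's profit: (153 - 113)·40 = 1600.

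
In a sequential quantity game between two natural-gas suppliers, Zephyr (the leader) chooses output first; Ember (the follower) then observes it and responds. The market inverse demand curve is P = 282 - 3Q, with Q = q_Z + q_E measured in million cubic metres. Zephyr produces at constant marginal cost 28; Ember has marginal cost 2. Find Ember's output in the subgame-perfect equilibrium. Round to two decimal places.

Solve by backward induction. Given q_Z, the follower Ember maximises π_E = (282 - 3q_Z - 3q_E)q_E - 2q_E.
∂π_E/∂q_E = 280 - 3q_Z - 6q_E = 0 gives the reaction function q_E = (280 - 3q_Z)/6.
Zephyr substitutes q_E(q_Z) into its own profit: π_Z = q_Z(282 - 3q_Z - (280 - 3q_Z)/2) - 28q_Z = (142 - (3/2)q_Z)q_Z - 28q_Z.
Leader FOC: 114 - 3q_Z = 0, so q_Z = 38.
Then q_E = (280 - 3·38)/6 = 83/3.

27.67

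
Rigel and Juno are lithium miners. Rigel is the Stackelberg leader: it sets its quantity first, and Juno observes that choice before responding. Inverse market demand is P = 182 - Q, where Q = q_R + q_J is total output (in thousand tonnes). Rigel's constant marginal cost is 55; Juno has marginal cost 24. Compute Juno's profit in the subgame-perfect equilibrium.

3025

Solve by backward induction. Given q_R, the follower Juno maximises π_J = (182 - q_R - q_J)q_J - 24q_J.
Follower FOC: 158 - q_R - 2q_J = 0, so q_J(q_R) = (158 - q_R)/2.
Rigel substitutes q_J(q_R) into its own profit: π_R = q_R(182 - q_R - (158 - q_R)/2) - 55q_R = (103 - (1/2)q_R)q_R - 55q_R.
The leader's first-order condition 48 - q_R = 0 yields q_R = 48.
Then q_J = (158 - 48)/2 = 55.
Price P = 182 - 103 = 79.
Juno's profit: (79 - 24)·55 = 3025.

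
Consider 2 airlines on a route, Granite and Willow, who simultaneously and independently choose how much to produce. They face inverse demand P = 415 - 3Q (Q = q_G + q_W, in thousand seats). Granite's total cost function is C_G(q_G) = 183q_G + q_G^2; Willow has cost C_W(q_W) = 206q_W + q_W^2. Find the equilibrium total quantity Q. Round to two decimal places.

40.09

Granite's profit: π_G = (415 - 3Q)q_G - (183q_G + q_G²). Setting ∂π_G/∂q_G = 0: 232 - 8q_G - 3(q_W) = 0.
Willow's first-order condition: 209 - 8q_W - 3(q_G) = 0.
Best responses: q_G = (232 - 3q_W)/8, q_W = (209 - 3q_G)/8.
Substituting one into the other gives q_G = 1229/55 and q_W = 976/55.
Total output Q = 1229/55 + 976/55 = 441/11.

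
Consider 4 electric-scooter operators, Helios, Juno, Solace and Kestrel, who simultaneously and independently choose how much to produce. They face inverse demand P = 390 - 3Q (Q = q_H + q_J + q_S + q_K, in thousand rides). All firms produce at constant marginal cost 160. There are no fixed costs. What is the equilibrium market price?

Each firm earns π_i = (390 - 3Q)q_i - 160q_i.
Setting ∂π_i/∂q_i = 0 with rivals' quantities fixed: 230 - 6q_i - 3·Σ_{j≠i} q_j = 0.
With identical firms every q_j equals q_i, so Σ_{j≠i} q_j = 3q_i and 230 = 15q_i, giving q_i = 46/3.
Total output Q = 184/3, so price P = 390 - 3·(184/3) = 206.

206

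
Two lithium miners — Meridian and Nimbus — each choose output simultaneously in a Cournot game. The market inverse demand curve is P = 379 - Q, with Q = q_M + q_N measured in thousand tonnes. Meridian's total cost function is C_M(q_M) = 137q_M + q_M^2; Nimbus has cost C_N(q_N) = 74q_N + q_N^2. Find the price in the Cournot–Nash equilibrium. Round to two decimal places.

Meridian's profit: π_M = (379 - Q)q_M - (137q_M + q_M²). Setting ∂π_M/∂q_M = 0: 242 - 4q_M - (q_N) = 0.
Nimbus's profit: π_N = (379 - Q)q_N - (74q_N + q_N²). Setting ∂π_N/∂q_N = 0: 305 - 4q_N - (q_M) = 0.
Rearranging gives the reaction functions q_M = (242 - q_N)/4 and q_N = (305 - q_M)/4.
Solving the pair: q_M = 221/5, q_N = 326/5.
Total output Q = 547/5, so price P = 379 - 547/5 = 1348/5.

269.60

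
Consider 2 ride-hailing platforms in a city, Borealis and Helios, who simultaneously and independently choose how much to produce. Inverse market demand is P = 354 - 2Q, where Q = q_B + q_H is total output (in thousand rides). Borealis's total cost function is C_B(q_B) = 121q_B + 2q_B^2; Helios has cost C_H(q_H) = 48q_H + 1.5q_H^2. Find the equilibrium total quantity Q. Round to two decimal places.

Borealis's profit: π_B = (354 - 2Q)q_B - (121q_B + 2q_B²). Setting ∂π_B/∂q_B = 0: 233 - 8q_B - 2(q_H) = 0.
Helios's first-order condition: 306 - 7q_H - 2(q_B) = 0.
So q_B = (233 - 2q_H)/8 and q_H = (306 - 2q_B)/7.
Substituting one into the other gives q_B = 1019/52 and q_H = 991/26.
Total output Q = 1019/52 + 991/26 = 57.7115.

57.71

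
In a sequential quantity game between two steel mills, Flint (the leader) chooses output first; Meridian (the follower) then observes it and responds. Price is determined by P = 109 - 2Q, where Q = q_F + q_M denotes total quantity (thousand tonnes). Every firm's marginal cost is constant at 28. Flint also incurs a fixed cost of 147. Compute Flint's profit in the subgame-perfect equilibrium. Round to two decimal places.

263.06

The follower Meridian best-responds to any q_F: π_M = (109 - 2Q)q_M - 28q_M.
Follower FOC: 81 - 2q_F - 4q_M = 0, so q_M(q_F) = (81 - 2q_F)/4.
Flint substitutes q_M(q_F) into its own profit: π_F = q_F(109 - 2q_F - (81 - 2q_F)/2) - 28q_F = (137/2 - q_F)q_F - 28q_F.
Leader FOC: 81/2 - 2q_F = 0, so q_F = 81/4.
Then q_M = (81 - 2·(81/4))/4 = 81/8.
Price P = 109 - 2·(243/8) = 193/4.
Flint's profit: (193/4 - 28)·(81/4) - 147 = 263.0625.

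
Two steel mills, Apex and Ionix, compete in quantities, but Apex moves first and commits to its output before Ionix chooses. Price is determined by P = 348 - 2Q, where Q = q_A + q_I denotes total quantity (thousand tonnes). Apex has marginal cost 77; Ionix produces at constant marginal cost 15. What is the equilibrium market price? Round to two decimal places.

129.25

The follower Ionix best-responds to any q_A: π_I = (348 - 2Q)q_I - 15q_I.
Setting the follower's marginal profit to zero, 333 - 2q_A - 4q_I = 0, i.e. q_I = (333 - 2q_A)/4.
The leader anticipates this reaction. Substituting into P = 348 - 2Q gives P = 363/2 - q_A, so π_A = (363/2 - q_A)q_A - 77q_A.
Leader FOC: 209/2 - 2q_A = 0, so q_A = 209/4.
Then q_I = (333 - 2·(209/4))/4 = 457/8.
Total output Q = 875/8, so price P = 348 - 2·(875/8) = 517/4.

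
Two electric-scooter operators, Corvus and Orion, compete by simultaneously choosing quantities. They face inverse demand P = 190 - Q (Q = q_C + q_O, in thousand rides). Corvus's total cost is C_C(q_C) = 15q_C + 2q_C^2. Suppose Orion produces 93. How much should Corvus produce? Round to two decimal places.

13.67

With the rival's output fixed at 93, Corvus's profit is π_C = (190 - 93 - q_C)q_C - (15q_C + 2q_C²) = (97 - q_C)q_C - (15q_C + 2q_C²).
∂π_C/∂q_C = 82 - 6q_C = 0, so q_C = 41/3.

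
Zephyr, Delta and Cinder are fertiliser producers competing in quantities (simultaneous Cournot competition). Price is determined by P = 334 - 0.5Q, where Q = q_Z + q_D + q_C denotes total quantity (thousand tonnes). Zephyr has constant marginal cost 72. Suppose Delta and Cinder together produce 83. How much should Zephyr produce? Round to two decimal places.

220.50

With rivals' combined output fixed at 83, Zephyr's profit is π_Z = (334 - (1/2)·83 - (1/2)q_Z)q_Z - (72q_Z) = (585/2 - (1/2)q_Z)q_Z - (72q_Z).
∂π_Z/∂q_Z = 441/2 - q_Z = 0, so q_Z = 441/2.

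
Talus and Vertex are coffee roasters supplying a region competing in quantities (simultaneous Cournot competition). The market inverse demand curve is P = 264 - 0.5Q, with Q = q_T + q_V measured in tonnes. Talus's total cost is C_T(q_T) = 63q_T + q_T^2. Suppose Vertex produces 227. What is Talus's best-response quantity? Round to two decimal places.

29.17

With the rival's output fixed at 227, Talus's profit is π_T = (264 - (1/2)·227 - (1/2)q_T)q_T - (63q_T + q_T²) = (301/2 - (1/2)q_T)q_T - (63q_T + q_T²).
∂π_T/∂q_T = 175/2 - 3q_T = 0, so q_T = 175/6.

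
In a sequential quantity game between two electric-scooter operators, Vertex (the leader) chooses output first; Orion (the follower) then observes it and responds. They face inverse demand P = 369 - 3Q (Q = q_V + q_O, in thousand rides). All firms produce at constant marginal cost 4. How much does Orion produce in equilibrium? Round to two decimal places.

30.42

The follower Orion best-responds to any q_V: π_O = (369 - 3Q)q_O - 4q_O.
Setting the follower's marginal profit to zero, 365 - 3q_V - 6q_O = 0, i.e. q_O = (365 - 3q_V)/6.
The leader anticipates this reaction. Substituting into P = 369 - 3Q gives P = 373/2 - (3/2)q_V, so π_V = (373/2 - (3/2)q_V)q_V - 4q_V.
Maximising: ∂π_V/∂q_V = 365/2 - 3q_V = 0, giving q_V = 365/6.
Then q_O = (365 - 3·(365/6))/6 = 365/12.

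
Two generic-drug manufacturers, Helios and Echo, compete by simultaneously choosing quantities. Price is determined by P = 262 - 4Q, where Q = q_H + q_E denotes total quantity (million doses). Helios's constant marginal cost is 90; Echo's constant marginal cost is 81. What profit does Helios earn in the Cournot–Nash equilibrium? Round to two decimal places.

738.03

Helios's profit: π_H = (262 - 4Q)q_H - (90q_H). Setting ∂π_H/∂q_H = 0: 172 - 8q_H - 4(q_E) = 0.
Echo's first-order condition: 181 - 8q_E - 4(q_H) = 0.
So q_H = (172 - 4q_E)/8 and q_E = (181 - 4q_H)/8.
Solving the pair: q_H = 163/12, q_E = 95/6.
Price P = 262 - 4·(353/12) = 433/3.
Helios's profit: (433/3 - 90)·(163/12) = 738.0278.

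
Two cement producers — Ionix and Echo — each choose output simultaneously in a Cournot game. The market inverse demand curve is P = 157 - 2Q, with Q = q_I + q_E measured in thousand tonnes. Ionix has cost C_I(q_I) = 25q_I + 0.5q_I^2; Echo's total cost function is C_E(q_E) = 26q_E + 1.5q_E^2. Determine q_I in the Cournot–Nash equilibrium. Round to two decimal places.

21.35

Ionix's profit: π_I = (157 - 2Q)q_I - (25q_I + (1/2)q_I²). Setting ∂π_I/∂q_I = 0: 132 - 5q_I - 2(q_E) = 0.
Echo's profit: π_E = (157 - 2Q)q_E - (26q_E + (3/2)q_E²). Setting ∂π_E/∂q_E = 0: 131 - 7q_E - 2(q_I) = 0.
Rearranging gives the reaction functions q_I = (132 - 2q_E)/5 and q_E = (131 - 2q_I)/7.
Substituting one into the other gives q_I = 662/31 and q_E = 391/31.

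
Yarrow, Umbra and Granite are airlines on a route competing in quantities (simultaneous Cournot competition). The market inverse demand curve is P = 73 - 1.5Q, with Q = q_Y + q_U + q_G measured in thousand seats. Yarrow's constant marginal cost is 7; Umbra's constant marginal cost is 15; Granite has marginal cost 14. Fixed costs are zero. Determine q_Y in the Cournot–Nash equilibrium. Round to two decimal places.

13.50

Yarrow's profit: π_Y = (73 - 1.5Q)q_Y - (7q_Y). Setting ∂π_Y/∂q_Y = 0: 66 - 3q_Y - (3/2)(q_U + q_G) = 0.
Umbra's first-order condition: 58 - 3q_U - (3/2)(q_Y + q_G) = 0.
Granite's first-order condition: 59 - 3q_G - (3/2)(q_Y + q_U) = 0.
Summing all 3 equations gives 183 − 6Q = 0, hence Q = 61/2.
Back-substituting: q_Y = (66 − 183/4)/(3/2) = 27/2, q_U = (58 − 183/4)/(3/2) = 49/6, q_G = (59 − 183/4)/(3/2) = 53/6.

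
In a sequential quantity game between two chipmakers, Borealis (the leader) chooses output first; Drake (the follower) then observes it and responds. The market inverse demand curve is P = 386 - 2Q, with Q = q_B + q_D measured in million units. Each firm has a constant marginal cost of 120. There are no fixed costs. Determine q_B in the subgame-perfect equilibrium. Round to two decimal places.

Solve by backward induction. Given q_B, the follower Drake maximises π_D = (386 - 2q_B - 2q_D)q_D - 120q_D.
Follower FOC: 266 - 2q_B - 4q_D = 0, so q_D(q_B) = (266 - 2q_B)/4.
The leader anticipates this reaction. Substituting into P = 386 - 2Q gives P = 253 - q_B, so π_B = (253 - q_B)q_B - 120q_B.
Maximising: ∂π_B/∂q_B = 133 - 2q_B = 0, giving q_B = 133/2.
Then q_D = (266 - 2·(133/2))/4 = 133/4.

66.50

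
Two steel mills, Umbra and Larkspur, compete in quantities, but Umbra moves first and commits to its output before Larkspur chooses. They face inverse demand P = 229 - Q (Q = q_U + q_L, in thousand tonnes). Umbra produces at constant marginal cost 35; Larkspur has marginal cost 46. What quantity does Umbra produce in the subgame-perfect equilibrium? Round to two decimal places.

102.50

The follower Larkspur best-responds to any q_U: π_L = (229 - Q)q_L - 46q_L.
∂π_L/∂q_L = 183 - q_U - 2q_L = 0 gives the reaction function q_L = (183 - q_U)/2.
The leader anticipates this reaction. Substituting into P = 229 - Q gives P = 275/2 - (1/2)q_U, so π_U = (275/2 - (1/2)q_U)q_U - 35q_U.
Maximising: ∂π_U/∂q_U = 205/2 - q_U = 0, giving q_U = 205/2.
Then q_L = (183 - 205/2)/2 = 161/4.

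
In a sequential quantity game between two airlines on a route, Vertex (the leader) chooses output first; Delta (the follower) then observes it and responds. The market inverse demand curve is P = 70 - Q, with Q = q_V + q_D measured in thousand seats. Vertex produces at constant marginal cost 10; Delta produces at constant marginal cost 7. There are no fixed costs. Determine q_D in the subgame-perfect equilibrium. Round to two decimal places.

Solve by backward induction. Given q_V, the follower Delta maximises π_D = (70 - q_V - q_D)q_D - 7q_D.
Follower FOC: 63 - q_V - 2q_D = 0, so q_D(q_V) = (63 - q_V)/2.
The leader anticipates this reaction. Substituting into P = 70 - Q gives P = 77/2 - (1/2)q_V, so π_V = (77/2 - (1/2)q_V)q_V - 10q_V.
The leader's first-order condition 57/2 - q_V = 0 yields q_V = 57/2.
Then q_D = (63 - 57/2)/2 = 69/4.

17.25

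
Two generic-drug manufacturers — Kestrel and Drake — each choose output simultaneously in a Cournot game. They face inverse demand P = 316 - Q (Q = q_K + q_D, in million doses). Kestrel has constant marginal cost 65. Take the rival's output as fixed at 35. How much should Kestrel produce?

With the rival's output fixed at 35, Kestrel's profit is π_K = (316 - 35 - q_K)q_K - (65q_K) = (281 - q_K)q_K - (65q_K).
∂π_K/∂q_K = 216 - 2q_K = 0, so q_K = 108.

108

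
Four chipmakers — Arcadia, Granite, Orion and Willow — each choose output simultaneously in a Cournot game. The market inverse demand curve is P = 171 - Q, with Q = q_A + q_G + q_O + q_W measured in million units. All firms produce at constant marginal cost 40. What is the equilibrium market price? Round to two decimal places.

66.20

Each firm earns π_i = (171 - Q)q_i - 40q_i.
Setting ∂π_i/∂q_i = 0 with rivals' quantities fixed: 131 - 2q_i - Σ_{j≠i} q_j = 0.
By symmetry each firm produces the same amount; substituting Σ_{j≠i} q_j = 3q_i yields q_i = 131/5.
Total output Q = 524/5, so price P = 171 - 524/5 = 331/5.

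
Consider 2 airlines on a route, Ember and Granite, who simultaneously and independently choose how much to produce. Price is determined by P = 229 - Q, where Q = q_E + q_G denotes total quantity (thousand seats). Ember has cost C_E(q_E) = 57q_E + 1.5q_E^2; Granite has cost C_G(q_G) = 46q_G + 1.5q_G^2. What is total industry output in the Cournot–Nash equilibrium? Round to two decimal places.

59.17

Ember's profit: π_E = (229 - Q)q_E - (57q_E + (3/2)q_E²). Setting ∂π_E/∂q_E = 0: 172 - 5q_E - (q_G) = 0.
Granite's profit: π_G = (229 - Q)q_G - (46q_G + (3/2)q_G²). Setting ∂π_G/∂q_G = 0: 183 - 5q_G - (q_E) = 0.
Rearranging gives the reaction functions q_E = (172 - q_G)/5 and q_G = (183 - q_E)/5.
Solving the pair: q_E = 677/24, q_G = 743/24.
Total output Q = 677/24 + 743/24 = 355/6.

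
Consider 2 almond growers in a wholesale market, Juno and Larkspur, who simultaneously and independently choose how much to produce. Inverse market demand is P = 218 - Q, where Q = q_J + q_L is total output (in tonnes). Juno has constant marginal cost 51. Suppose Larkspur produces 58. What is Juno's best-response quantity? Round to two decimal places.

With the rival's output fixed at 58, Juno's profit is π_J = (218 - 58 - q_J)q_J - (51q_J) = (160 - q_J)q_J - (51q_J).
∂π_J/∂q_J = 109 - 2q_J = 0, so q_J = 109/2.

54.50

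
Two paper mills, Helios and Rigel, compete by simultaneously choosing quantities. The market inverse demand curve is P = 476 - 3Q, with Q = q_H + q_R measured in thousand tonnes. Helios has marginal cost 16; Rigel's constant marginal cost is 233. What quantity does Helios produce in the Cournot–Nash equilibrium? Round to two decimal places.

75.22

Helios's profit: π_H = (476 - 3Q)q_H - (16q_H). Setting ∂π_H/∂q_H = 0: 460 - 6q_H - 3(q_R) = 0.
Rigel's profit: π_R = (476 - 3Q)q_R - (233q_R). Setting ∂π_R/∂q_R = 0: 243 - 6q_R - 3(q_H) = 0.
So q_H = (460 - 3q_R)/6 and q_R = (243 - 3q_H)/6.
Substituting one into the other gives q_H = 677/9 and q_R = 26/9.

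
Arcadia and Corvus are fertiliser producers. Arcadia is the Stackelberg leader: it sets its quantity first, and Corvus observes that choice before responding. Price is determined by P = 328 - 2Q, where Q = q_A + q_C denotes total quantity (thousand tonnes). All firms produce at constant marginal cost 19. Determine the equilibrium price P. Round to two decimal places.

96.25

The follower Corvus best-responds to any q_A: π_C = (328 - 2Q)q_C - 19q_C.
Follower FOC: 309 - 2q_A - 4q_C = 0, so q_C(q_A) = (309 - 2q_A)/4.
The leader anticipates this reaction. Substituting into P = 328 - 2Q gives P = 347/2 - q_A, so π_A = (347/2 - q_A)q_A - 19q_A.
Maximising: ∂π_A/∂q_A = 309/2 - 2q_A = 0, giving q_A = 309/4.
Then q_C = (309 - 2·(309/4))/4 = 309/8.
Total output Q = 927/8, so price P = 328 - 2·(927/8) = 385/4.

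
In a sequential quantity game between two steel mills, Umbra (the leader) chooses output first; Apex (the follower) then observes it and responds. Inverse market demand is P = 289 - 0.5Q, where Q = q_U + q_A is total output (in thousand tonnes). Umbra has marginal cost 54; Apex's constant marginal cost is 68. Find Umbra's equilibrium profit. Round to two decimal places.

15500.25

Solve by backward induction. Given q_U, the follower Apex maximises π_A = (289 - (1/2)q_U - (1/2)q_A)q_A - 68q_A.
∂π_A/∂q_A = 221 - (1/2)q_U - q_A = 0 gives the reaction function q_A = (221 - (1/2)q_U).
Umbra substitutes q_A(q_U) into its own profit: π_U = q_U(289 - (1/2)q_U - (221 - (1/2)q_U)/2) - 54q_U = (357/2 - (1/4)q_U)q_U - 54q_U.
The leader's first-order condition 249/2 - (1/2)q_U = 0 yields q_U = 249.
Then q_A = (221 - (1/2)·249) = 193/2.
Price P = 289 - (1/2)·(691/2) = 465/4.
Umbra's profit: (465/4 - 54)·249 = 15500.2500.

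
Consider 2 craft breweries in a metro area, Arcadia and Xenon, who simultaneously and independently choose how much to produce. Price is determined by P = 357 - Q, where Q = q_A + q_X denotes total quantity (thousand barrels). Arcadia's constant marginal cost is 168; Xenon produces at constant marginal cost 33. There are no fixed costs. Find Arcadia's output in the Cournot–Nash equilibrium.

18

Arcadia's profit: π_A = (357 - Q)q_A - (168q_A). Setting ∂π_A/∂q_A = 0: 189 - 2q_A - (q_X) = 0.
Xenon's profit: π_X = (357 - Q)q_X - (33q_X). Setting ∂π_X/∂q_X = 0: 324 - 2q_X - (q_A) = 0.
Rearranging gives the reaction functions q_A = (189 - q_X)/2 and q_X = (324 - q_A)/2.
Solving the pair: q_A = 18, q_X = 153.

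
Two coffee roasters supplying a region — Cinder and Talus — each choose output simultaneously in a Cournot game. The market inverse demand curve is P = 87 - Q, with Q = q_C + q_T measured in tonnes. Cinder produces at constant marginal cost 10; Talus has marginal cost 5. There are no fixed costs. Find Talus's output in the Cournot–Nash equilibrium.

Cinder's profit: π_C = (87 - Q)q_C - (10q_C). Setting ∂π_C/∂q_C = 0: 77 - 2q_C - (q_T) = 0.
Talus's profit: π_T = (87 - Q)q_T - (5q_T). Setting ∂π_T/∂q_T = 0: 82 - 2q_T - (q_C) = 0.
Rearranging gives the reaction functions q_C = (77 - q_T)/2 and q_T = (82 - q_C)/2.
Substituting one into the other gives q_C = 24 and q_T = 29.

29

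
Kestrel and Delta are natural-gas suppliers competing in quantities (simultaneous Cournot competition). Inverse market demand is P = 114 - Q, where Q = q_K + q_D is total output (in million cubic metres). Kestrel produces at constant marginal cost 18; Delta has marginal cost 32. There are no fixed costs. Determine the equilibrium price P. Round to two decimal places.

54.67

Kestrel's profit: π_K = (114 - Q)q_K - (18q_K). Setting ∂π_K/∂q_K = 0: 96 - 2q_K - (q_D) = 0.
Delta's first-order condition: 82 - 2q_D - (q_K) = 0.
Best responses: q_K = (96 - q_D)/2, q_D = (82 - q_K)/2.
Substituting one into the other gives q_K = 110/3 and q_D = 68/3.
Total output Q = 178/3, so price P = 114 - 178/3 = 164/3.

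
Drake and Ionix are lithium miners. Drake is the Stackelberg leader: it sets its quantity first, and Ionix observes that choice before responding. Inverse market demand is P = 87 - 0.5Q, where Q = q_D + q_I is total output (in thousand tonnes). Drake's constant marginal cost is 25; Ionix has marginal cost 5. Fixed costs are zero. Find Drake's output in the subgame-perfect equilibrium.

Solve by backward induction. Given q_D, the follower Ionix maximises π_I = (87 - (1/2)q_D - (1/2)q_I)q_I - 5q_I.
Follower FOC: 82 - (1/2)q_D - q_I = 0, so q_I(q_D) = (82 - (1/2)q_D).
The leader anticipates this reaction. Substituting into P = 87 - 0.5Q gives P = 46 - (1/4)q_D, so π_D = (46 - (1/4)q_D)q_D - 25q_D.
The leader's first-order condition 21 - (1/2)q_D = 0 yields q_D = 42.
Then q_I = (82 - (1/2)·42) = 61.

42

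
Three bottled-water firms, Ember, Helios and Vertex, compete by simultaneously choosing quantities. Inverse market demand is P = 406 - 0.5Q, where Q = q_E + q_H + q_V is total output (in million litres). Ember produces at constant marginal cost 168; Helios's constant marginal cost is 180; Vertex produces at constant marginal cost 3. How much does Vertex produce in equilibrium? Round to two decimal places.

372.50

Ember's profit: π_E = (406 - 0.5Q)q_E - (168q_E). Setting ∂π_E/∂q_E = 0: 238 - q_E - (1/2)(q_H + q_V) = 0.
Helios's first-order condition: 226 - q_H - (1/2)(q_E + q_V) = 0.
Vertex's profit: π_V = (406 - 0.5Q)q_V - (3q_V). Setting ∂π_V/∂q_V = 0: 403 - q_V - (1/2)(q_E + q_H) = 0.
Adding the 3 first-order conditions: 867 − 2Q = 0, so Q = 867/2.
Back-substituting: q_E = (238 − 867/4)/(1/2) = 85/2, q_H = (226 − 867/4)/(1/2) = 37/2, q_V = (403 − 867/4)/(1/2) = 745/2.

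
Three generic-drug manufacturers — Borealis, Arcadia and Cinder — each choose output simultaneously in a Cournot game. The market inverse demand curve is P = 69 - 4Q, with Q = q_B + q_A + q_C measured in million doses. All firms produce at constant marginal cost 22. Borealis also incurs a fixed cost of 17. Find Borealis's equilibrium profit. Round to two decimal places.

17.52

A representative firm's profit is π_i = q_i(69 - 4Q) - 22q_i.
First-order condition (treating rivals' output as given): 47 - 8q_i - 4·Σ_{j≠i} q_j = 0.
With identical firms every q_j equals q_i, so Σ_{j≠i} q_j = 2q_i and 47 = 16q_i, giving q_i = 47/16.
Price P = 69 - 4·(141/16) = 135/4.
Borealis's profit: (135/4 - 22)·(47/16) - 17 = 1121/64.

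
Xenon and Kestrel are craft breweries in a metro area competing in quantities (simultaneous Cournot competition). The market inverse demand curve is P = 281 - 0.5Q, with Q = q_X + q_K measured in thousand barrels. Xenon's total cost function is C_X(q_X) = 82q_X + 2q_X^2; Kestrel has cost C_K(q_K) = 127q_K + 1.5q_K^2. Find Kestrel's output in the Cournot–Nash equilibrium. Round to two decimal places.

33.95

Xenon's profit: π_X = (281 - 0.5Q)q_X - (82q_X + 2q_X²). Setting ∂π_X/∂q_X = 0: 199 - 5q_X - (1/2)(q_K) = 0.
Kestrel's first-order condition: 154 - 4q_K - (1/2)(q_X) = 0.
So q_X = (199 - (1/2)q_K)/5 and q_K = (154 - (1/2)q_X)/4.
Solving the pair: q_X = 36.4051, q_K = 33.9494.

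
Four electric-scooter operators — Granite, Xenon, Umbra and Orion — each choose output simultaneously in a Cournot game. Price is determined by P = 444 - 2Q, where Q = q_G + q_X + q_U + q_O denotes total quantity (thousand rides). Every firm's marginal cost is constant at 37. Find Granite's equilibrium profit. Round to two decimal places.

A representative firm's profit is π_i = q_i(444 - 2Q) - 37q_i.
First-order condition (treating rivals' output as given): 407 - 4q_i - 2·Σ_{j≠i} q_j = 0.
By symmetry each firm produces the same amount; substituting Σ_{j≠i} q_j = 3q_i yields q_i = 407/10.
Price P = 444 - 2·(814/5) = 592/5.
Granite's profit: (592/5 - 37)·(407/10) = 3312.9800.

3312.98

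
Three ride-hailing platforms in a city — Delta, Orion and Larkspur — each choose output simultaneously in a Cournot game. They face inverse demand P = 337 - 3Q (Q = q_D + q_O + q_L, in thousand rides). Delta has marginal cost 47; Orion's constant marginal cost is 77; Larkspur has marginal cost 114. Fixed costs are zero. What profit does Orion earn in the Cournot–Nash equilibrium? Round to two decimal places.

Delta's profit: π_D = (337 - 3Q)q_D - (47q_D). Setting ∂π_D/∂q_D = 0: 290 - 6q_D - 3(q_O + q_L) = 0.
Orion's first-order condition: 260 - 6q_O - 3(q_D + q_L) = 0.
Larkspur's first-order condition: 223 - 6q_L - 3(q_D + q_O) = 0.
Adding the 3 conditions: 773 − 6Q − 6Q = 0, i.e. Q = 773/12.
Back-substituting: q_D = (290 − 773/4)/3 = 129/4, q_O = (260 − 773/4)/3 = 89/4, q_L = (223 − 773/4)/3 = 119/12.
Price P = 337 - 3·(773/12) = 575/4.
Orion's profit: (575/4 - 77)·(89/4) = 1485.1875.

1485.19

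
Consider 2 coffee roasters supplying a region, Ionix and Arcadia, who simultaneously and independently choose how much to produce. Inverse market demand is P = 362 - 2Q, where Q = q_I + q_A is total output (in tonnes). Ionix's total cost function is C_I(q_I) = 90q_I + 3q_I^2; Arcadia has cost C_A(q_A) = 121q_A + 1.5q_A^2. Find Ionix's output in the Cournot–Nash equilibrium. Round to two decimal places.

21.55

Ionix's profit: π_I = (362 - 2Q)q_I - (90q_I + 3q_I²). Setting ∂π_I/∂q_I = 0: 272 - 10q_I - 2(q_A) = 0.
Arcadia's profit: π_A = (362 - 2Q)q_A - (121q_A + (3/2)q_A²). Setting ∂π_A/∂q_A = 0: 241 - 7q_A - 2(q_I) = 0.
Rearranging gives the reaction functions q_I = (272 - 2q_A)/10 and q_A = (241 - 2q_I)/7.
Solving the pair: q_I = 237/11, q_A = 311/11.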